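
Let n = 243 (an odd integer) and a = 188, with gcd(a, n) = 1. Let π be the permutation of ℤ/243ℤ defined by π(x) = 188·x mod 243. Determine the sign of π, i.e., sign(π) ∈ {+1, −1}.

Start at x=26: 26 → 28 → 161 → 136 → 53 → 1 → 188 → … (one orbit).
Cycle lengths of π_188 on ℤ/243ℤ: [18, 18, 18, 18, 18, 18, 18, 18, 18, 6, 6, 6, 6, 6, 6, 6, 6, 6, 2, 2, 2, 2, 2, 2, 2, 2, 2, 2, 2, 2, 2, 1]; 32 cycles in total.
n − c = 243 − 32 = 211; sign = (−1)^211 = -1.
Zolotarev: (188|243) = -1, matching the cycle-count sign.

-1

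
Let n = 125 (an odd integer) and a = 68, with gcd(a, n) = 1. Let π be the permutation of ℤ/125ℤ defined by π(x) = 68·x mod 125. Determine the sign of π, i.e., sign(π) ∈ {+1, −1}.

-1

Trace 124: π^k(124) = [124, 57, 1, 68] for k=0..3.
Decompose π into cycles: lengths [4, 4, 4, 4, 4, 4, 4, 4, 4, 4, 4, 4, 4, 4, 4, 4, 4, 4, 4, 4, 4, 4, 4, 4, 4, 4, 4, 4, 4, 4, 4, 1] (32 cycles, including the fixed point 0).
sign(π) = (−1)^{n − #cycles} = (−1)^{125−32} = (−1)^93 = -1.
Zolotarev: (68|125) = -1, matching the cycle-count sign.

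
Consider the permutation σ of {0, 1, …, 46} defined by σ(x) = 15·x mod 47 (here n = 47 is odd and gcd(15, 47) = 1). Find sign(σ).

Orbit of 37 under x↦15x: [37, 38, 6, 43, 34, 40, 36]… (length divides ord_47(15)).
Decompose π into cycles: lengths [46, 1] (2 cycles, including the fixed point 0).
sign(π) = (−1)^{n − #cycles} = (−1)^{47−2} = (−1)^45 = -1.

-1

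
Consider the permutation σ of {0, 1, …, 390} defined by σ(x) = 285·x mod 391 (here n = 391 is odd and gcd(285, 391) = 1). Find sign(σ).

+1

Orbit of 50 under x↦285x: [50, 174, 324, 64, 254, 55, 35]… (length divides ord_391(285)).
π_285 has 15 disjoint cycles with lengths [44, 44, 44, 44, 44, 44, 44, 44, 11, 11, 4, 4, 4, 4, 1] on {0,…,390}.
Σ(ℓ_i−1) = 391−15 = 376; sign = (−1)^376 = +1.
Zolotarev: (285|391) = +1, matching the cycle-count sign.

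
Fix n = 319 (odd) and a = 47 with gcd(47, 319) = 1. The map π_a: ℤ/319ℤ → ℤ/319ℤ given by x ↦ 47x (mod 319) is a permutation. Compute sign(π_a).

Trace 157: π^k(157) = [157, 42, 60, 268, 155, 267, 108] for k=0..6.
The orbit structure of x ↦ 47x mod 319: 6 orbits of sizes [140, 140, 28, 5, 5, 1].
6 cycles on 319: each ℓ→(−1)^(ℓ−1), product (−1)^313 = -1.

-1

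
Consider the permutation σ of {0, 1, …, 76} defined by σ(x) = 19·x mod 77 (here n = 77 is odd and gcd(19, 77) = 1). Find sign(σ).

Orbit of 16 under x↦19x: [16, 73, 1, 19, 53, 6, 37]… (length divides ord_77(19)).
Cycle type of π: 30×2 + 10 + 6 + 1; total 5 cycles.
n − c = 77 − 5 = 72; sign = (−1)^72 = +1.
(19|77)_J = +1 (Zolotarev's lemma cross-check).

+1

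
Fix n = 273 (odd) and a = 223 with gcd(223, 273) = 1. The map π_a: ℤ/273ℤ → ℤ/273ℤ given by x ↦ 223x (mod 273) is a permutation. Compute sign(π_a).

+1

Orbit of 64 under x↦223x: [64, 76, 22, 265, 127, 202, 1]… (length divides ord_273(223)).
Cycle lengths of π_223 on ℤ/273ℤ: [12, 12, 12, 12, 12, 12, 12, 12, 12, 12, 12, 12, 12, 12, 12, 12, 12, 12, 12, 12, 12, 2, 2, 2, 2, 2, 2, 2, 2, 2, 1, 1, 1]; 33 cycles in total.
sign(π) = (−1)^{n − #cycles} = (−1)^{273−33} = (−1)^240 = +1.
(223|273)_J = +1 (Zolotarev's lemma cross-check).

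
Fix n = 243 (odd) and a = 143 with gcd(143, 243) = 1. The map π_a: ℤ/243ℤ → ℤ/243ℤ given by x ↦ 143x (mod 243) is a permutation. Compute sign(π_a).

-1

Start at x=116: 116 → 64 → 161 → 181 → 125 → 136 → 8 → … (one orbit).
Cycle lengths of π_143 on ℤ/243ℤ: [54, 54, 54, 18, 18, 18, 6, 6, 6, 2, 2, 2, 2, 1]; 14 cycles in total.
14 cycles on 243: each ℓ→(−1)^(ℓ−1), product (−1)^229 = -1.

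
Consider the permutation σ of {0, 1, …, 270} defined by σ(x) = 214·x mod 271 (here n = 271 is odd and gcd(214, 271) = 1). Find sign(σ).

-1

Trace 187: π^k(187) = [187, 181, 252, 270, 57, 3, 100] for k=0..6.
10 cycles of lengths [30, 30, 30, 30, 30, 30, 30, 30, 30, 1].
sign(π) = (−1)^{n − #cycles} = (−1)^{271−10} = (−1)^261 = -1.
Check: (214/271) = -1 by Zolotarev.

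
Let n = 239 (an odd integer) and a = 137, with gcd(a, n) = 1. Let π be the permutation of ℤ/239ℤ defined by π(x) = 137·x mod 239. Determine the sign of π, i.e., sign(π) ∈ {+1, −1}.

Start at x=19: 19 → 213 → 23 → 44 → 53 → 91 → 39 → … (one orbit).
π_137 has 2 disjoint cycles with lengths [238, 1] on {0,…,238}.
239 − 2 = 237 transpositions; sign(π) = (−1)^237 = -1.
Via Zolotarev, sign(π_{137}) = (137|239) = -1.

-1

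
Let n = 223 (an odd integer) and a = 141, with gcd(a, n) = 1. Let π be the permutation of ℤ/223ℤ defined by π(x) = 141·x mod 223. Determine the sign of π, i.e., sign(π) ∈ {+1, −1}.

-1

Trace 210: π^k(210) = [210, 174, 4, 118, 136, 221, 164] for k=0..6.
Cycle type of π: 74×3 + 1; total 4 cycles.
4 cycles on 223: each ℓ→(−1)^(ℓ−1), product (−1)^219 = -1.
Check: (141/223) = -1 by Zolotarev.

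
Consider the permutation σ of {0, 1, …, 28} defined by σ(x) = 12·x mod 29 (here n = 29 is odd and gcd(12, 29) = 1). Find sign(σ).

-1

Orbit of 28 under x↦12x: [28, 17, 1, 12]… (length divides ord_29(12)).
π_12 has 8 disjoint cycles with lengths [4, 4, 4, 4, 4, 4, 4, 1] on {0,…,28}.
sign(π) = (−1)^{n − #cycles} = (−1)^{29−8} = (−1)^21 = -1.
Zolotarev: (12|29) = -1, matching the cycle-count sign.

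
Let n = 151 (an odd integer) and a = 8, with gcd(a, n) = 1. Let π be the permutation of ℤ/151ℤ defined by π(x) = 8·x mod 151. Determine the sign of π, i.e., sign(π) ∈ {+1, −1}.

+1

Orbit of 64 under x↦8x: [64, 59, 19, 1, 8]… (length divides ord_151(8)).
π_8 has 31 disjoint cycles with lengths [5, 5, 5, 5, 5, 5, 5, 5, 5, 5, 5, 5, 5, 5, 5, 5, 5, 5, 5, 5, 5, 5, 5, 5, 5, 5, 5, 5, 5, 5, 1] on {0,…,150}.
n − c = 151 − 31 = 120; sign = (−1)^120 = +1.
Via Zolotarev, sign(π_{8}) = (8|151) = +1.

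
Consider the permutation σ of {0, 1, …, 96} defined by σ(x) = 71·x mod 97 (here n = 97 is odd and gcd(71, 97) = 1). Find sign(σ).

-1

Trace 74: π^k(74) = [74, 16, 69, 49, 84, 47, 39] for k=0..6.
Decompose π into cycles: lengths [96, 1] (2 cycles, including the fixed point 0).
n − c = 97 − 2 = 95; sign = (−1)^95 = -1.
Zolotarev: (71|97) = -1, matching the cycle-count sign.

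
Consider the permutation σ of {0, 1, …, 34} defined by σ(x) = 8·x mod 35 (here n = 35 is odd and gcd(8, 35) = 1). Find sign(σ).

Start at x=8: 8 → 29 → 22 → 1 → 8 (one orbit).
Cycle type of π: 4×7 + 1×7; total 14 cycles.
14 cycles on 35: each ℓ→(−1)^(ℓ−1), product (−1)^21 = -1.
The Jacobi symbol (8|35) = -1 (Zolotarev) agrees.

-1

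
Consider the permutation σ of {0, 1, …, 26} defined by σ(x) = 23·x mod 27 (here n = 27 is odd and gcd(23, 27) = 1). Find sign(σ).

Start at x=22: 22 → 20 → 1 → 23 → 16 → 17 → 13 → … (one orbit).
4 cycles of lengths [18, 6, 2, 1].
n − c = 27 − 4 = 23; sign = (−1)^23 = -1.

-1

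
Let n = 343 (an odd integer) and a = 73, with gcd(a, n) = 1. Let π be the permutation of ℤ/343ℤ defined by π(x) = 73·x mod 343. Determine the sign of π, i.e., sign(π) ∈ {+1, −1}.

-1

Orbit of 227 under x↦73x: [227, 107, 265, 137, 54, 169, 332]… (length divides ord_343(73)).
4 cycles of lengths [294, 42, 6, 1].
n − c = 343 − 4 = 339; sign = (−1)^339 = -1.
Via Zolotarev, sign(π_{73}) = (73|343) = -1.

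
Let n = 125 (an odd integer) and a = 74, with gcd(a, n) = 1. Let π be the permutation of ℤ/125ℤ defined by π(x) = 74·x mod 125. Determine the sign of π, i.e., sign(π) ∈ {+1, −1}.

+1

Orbit of 76 under x↦74x: [76, 124, 51, 24, 26, 49, 1]… (length divides ord_125(74)).
The orbit structure of x ↦ 74x mod 125: 23 orbits of sizes [10, 10, 10, 10, 10, 10, 10, 10, 10, 10, 2, 2, 2, 2, 2, 2, 2, 2, 2, 2, 2, 2, 1].
sign(π) = (−1)^{n − #cycles} = (−1)^{125−23} = (−1)^102 = +1.
The Jacobi symbol (74|125) = +1 (Zolotarev) agrees.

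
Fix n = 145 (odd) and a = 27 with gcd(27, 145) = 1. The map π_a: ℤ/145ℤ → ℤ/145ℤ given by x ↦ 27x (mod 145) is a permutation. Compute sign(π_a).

Orbit of 27 under x↦27x: [27, 4, 108, 16, 142, 64, 133]… (length divides ord_145(27)).
The orbit structure of x ↦ 27x mod 145: 7 orbits of sizes [28, 28, 28, 28, 28, 4, 1].
With 7 cycles on 145 points, sign = (−1)^{145−7} = +1.

+1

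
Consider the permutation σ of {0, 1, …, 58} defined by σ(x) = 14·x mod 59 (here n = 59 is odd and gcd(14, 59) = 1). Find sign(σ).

Orbit of 31 under x↦14x: [31, 21, 58, 45, 40, 29, 52]… (length divides ord_59(14)).
Cycle type of π: 58 + 1; total 2 cycles.
Σ(ℓ_i−1) = 59−2 = 57; sign = (−1)^57 = -1.
Check: (14/59) = -1 by Zolotarev.

-1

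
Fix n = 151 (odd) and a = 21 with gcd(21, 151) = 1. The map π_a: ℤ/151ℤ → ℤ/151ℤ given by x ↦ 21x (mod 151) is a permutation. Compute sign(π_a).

+1

Start at x=80: 80 → 19 → 97 → 74 → 44 → 18 → 76 → … (one orbit).
The orbit structure of x ↦ 21x mod 151: 3 orbits of sizes [75, 75, 1].
n − c = 151 − 3 = 148; sign = (−1)^148 = +1.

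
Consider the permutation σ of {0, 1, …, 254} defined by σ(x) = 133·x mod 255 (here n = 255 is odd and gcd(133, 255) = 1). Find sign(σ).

+1

Orbit of 1 under x↦133x: [1, 133, 94, 7, 166, 148, 49]… (length divides ord_255(133)).
π_133 has 21 disjoint cycles with lengths [16, 16, 16, 16, 16, 16, 16, 16, 16, 16, 16, 16, 16, 16, 16, 4, 4, 4, 1, 1, 1] on {0,…,254}.
With 21 cycles on 255 points, sign = (−1)^{255−21} = +1.
Check: (133/255) = +1 by Zolotarev.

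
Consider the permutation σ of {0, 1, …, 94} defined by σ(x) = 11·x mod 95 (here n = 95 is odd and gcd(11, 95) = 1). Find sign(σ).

+1

Start at x=11: 11 → 26 → 1 → 11 (one orbit).
Decompose π into cycles: lengths [3, 3, 3, 3, 3, 3, 3, 3, 3, 3, 3, 3, 3, 3, 3, 3, 3, 3, 3, 3, 3, 3, 3, 3, 3, 3, 3, 3, 3, 3, 1, 1, 1, 1, 1] (35 cycles, including the fixed point 0).
sign(π) = (−1)^{n − #cycles} = (−1)^{95−35} = (−1)^60 = +1.
(11|95)_J = +1 (Zolotarev's lemma cross-check).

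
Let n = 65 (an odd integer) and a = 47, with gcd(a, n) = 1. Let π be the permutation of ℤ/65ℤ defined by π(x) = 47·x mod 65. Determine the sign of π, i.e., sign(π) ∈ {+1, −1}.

Orbit of 64 under x↦47x: [64, 18, 1, 47]… (length divides ord_65(47)).
π_47 has 17 disjoint cycles with lengths [4, 4, 4, 4, 4, 4, 4, 4, 4, 4, 4, 4, 4, 4, 4, 4, 1] on {0,…,64}.
65 − 17 = 48 transpositions; sign(π) = (−1)^48 = +1.
(47|65)_J = +1 (Zolotarev's lemma cross-check).

+1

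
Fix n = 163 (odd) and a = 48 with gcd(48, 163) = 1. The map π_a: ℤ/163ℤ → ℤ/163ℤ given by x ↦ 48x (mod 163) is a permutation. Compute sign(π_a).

Trace 30: π^k(30) = [30, 136, 8, 58, 13, 135, 123] for k=0..6.
Cycle lengths of π_48 on ℤ/163ℤ: [54, 54, 54, 1]; 4 cycles in total.
With 4 cycles on 163 points, sign = (−1)^{163−4} = -1.
Zolotarev: (48|163) = -1, matching the cycle-count sign.

-1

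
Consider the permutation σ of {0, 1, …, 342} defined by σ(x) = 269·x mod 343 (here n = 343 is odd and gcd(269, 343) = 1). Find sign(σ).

-1

Trace 283: π^k(283) = [283, 324, 34, 228, 278, 8, 94] for k=0..6.
Decompose π into cycles: lengths [294, 42, 6, 1] (4 cycles, including the fixed point 0).
Σ(ℓ_i−1) = 343−4 = 339; sign = (−1)^339 = -1.
Zolotarev: (269|343) = -1, matching the cycle-count sign.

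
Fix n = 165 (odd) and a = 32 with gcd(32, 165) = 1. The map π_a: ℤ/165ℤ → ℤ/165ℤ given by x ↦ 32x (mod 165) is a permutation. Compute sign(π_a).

-1

Orbit of 34 under x↦32x: [34, 98, 1, 32]… (length divides ord_165(32)).
Cycle type of π: 4×33 + 2×16 + 1; total 50 cycles.
sign(π) = (−1)^{n − #cycles} = (−1)^{165−50} = (−1)^115 = -1.
(32|165)_J = -1 (Zolotarev's lemma cross-check).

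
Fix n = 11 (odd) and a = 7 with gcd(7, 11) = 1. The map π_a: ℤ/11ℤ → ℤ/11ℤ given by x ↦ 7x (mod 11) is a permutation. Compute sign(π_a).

-1

Trace 5: π^k(5) = [5, 2, 3, 10, 4, 6, 9] for k=0..6.
Decompose π into cycles: lengths [10, 1] (2 cycles, including the fixed point 0).
Σ(ℓ_i−1) = 11−2 = 9; sign = (−1)^9 = -1.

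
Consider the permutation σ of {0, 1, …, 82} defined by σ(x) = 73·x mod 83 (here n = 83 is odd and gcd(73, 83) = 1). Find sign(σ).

-1

Trace 69: π^k(69) = [69, 57, 11, 56, 21, 39, 25] for k=0..6.
π_73 has 2 disjoint cycles with lengths [82, 1] on {0,…,82}.
sign(π) = (−1)^{n − #cycles} = (−1)^{83−2} = (−1)^81 = -1.
Via Zolotarev, sign(π_{73}) = (73|83) = -1.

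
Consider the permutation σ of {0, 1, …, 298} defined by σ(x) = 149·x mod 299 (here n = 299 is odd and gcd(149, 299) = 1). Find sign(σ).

Start at x=291: 291 → 4 → 297 → 1 → 149 → 75 → 112 → … (one orbit).
The orbit structure of x ↦ 149x mod 299: 5 orbits of sizes [132, 132, 22, 12, 1].
With 5 cycles on 299 points, sign = (−1)^{299−5} = +1.

+1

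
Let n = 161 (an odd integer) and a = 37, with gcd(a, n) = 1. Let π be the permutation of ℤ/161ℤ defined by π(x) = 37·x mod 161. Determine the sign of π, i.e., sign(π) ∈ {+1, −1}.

Orbit of 113 under x↦37x: [113, 156, 137, 78, 149, 39, 155]… (length divides ord_161(37)).
6 cycles of lengths [66, 66, 22, 3, 3, 1].
n − c = 161 − 6 = 155; sign = (−1)^155 = -1.
(37|161)_J = -1 (Zolotarev's lemma cross-check).

-1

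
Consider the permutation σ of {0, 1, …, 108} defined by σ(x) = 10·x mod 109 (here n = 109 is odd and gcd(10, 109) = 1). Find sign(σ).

-1

Orbit of 71 under x↦10x: [71, 56, 15, 41, 83, 67, 16]… (length divides ord_109(10)).
π_10 has 2 disjoint cycles with lengths [108, 1] on {0,…,108}.
109 − 2 = 107 transpositions; sign(π) = (−1)^107 = -1.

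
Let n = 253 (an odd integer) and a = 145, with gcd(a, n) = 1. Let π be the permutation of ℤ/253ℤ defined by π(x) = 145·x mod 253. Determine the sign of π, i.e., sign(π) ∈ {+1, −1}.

Trace 84: π^k(84) = [84, 36, 160, 177, 112, 48, 129] for k=0..6.
Cycle type of π: 110×2 + 22 + 10 + 1; total 5 cycles.
With 5 cycles on 253 points, sign = (−1)^{253−5} = +1.

+1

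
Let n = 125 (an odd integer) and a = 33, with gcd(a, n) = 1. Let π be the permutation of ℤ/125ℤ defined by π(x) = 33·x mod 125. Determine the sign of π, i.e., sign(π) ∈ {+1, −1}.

-1

Trace 23: π^k(23) = [23, 9, 47, 51, 58, 39, 37] for k=0..6.
The orbit structure of x ↦ 33x mod 125: 4 orbits of sizes [100, 20, 4, 1].
n − c = 125 − 4 = 121; sign = (−1)^121 = -1.
Check: (33/125) = -1 by Zolotarev.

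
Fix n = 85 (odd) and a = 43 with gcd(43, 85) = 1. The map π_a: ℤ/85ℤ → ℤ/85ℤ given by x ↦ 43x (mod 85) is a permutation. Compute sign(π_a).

Orbit of 16 under x↦43x: [16, 8, 4, 2, 1, 43, 64]… (length divides ord_85(43)).
Cycle type of π: 8×10 + 4 + 1; total 12 cycles.
85 − 12 = 73 transpositions; sign(π) = (−1)^73 = -1.
Zolotarev: (43|85) = -1, matching the cycle-count sign.

-1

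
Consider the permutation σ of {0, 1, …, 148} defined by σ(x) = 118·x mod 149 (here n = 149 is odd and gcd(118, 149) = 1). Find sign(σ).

+1

Start at x=129: 129 → 24 → 1 → 118 → 67 → 9 → 19 → … (one orbit).
The orbit structure of x ↦ 118x mod 149: 3 orbits of sizes [74, 74, 1].
Σ(ℓ_i−1) = 149−3 = 146; sign = (−1)^146 = +1.
Via Zolotarev, sign(π_{118}) = (118|149) = +1.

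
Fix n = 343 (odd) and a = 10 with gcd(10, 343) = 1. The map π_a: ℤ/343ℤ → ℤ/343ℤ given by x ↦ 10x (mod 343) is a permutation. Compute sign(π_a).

-1

Orbit of 76 under x↦10x: [76, 74, 54, 197, 255, 149, 118]… (length divides ord_343(10)).
Decompose π into cycles: lengths [294, 42, 6, 1] (4 cycles, including the fixed point 0).
With 4 cycles on 343 points, sign = (−1)^{343−4} = -1.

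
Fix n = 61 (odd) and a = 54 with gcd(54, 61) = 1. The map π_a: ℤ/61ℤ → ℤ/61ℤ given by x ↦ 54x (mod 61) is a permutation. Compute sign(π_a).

Trace 19: π^k(19) = [19, 50, 16, 10, 52, 2, 47] for k=0..6.
2 cycles of lengths [60, 1].
sign(π) = (−1)^{n − #cycles} = (−1)^{61−2} = (−1)^59 = -1.
Zolotarev: (54|61) = -1, matching the cycle-count sign.

-1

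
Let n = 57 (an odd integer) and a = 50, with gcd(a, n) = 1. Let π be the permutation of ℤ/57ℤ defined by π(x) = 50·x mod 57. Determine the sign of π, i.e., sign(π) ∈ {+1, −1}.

Orbit of 56 under x↦50x: [56, 7, 8, 1, 50, 49]… (length divides ord_57(50)).
Decompose π into cycles: lengths [6, 6, 6, 6, 6, 6, 6, 6, 6, 2, 1] (11 cycles, including the fixed point 0).
With 11 cycles on 57 points, sign = (−1)^{57−11} = +1.
(50|57)_J = +1 (Zolotarev's lemma cross-check).

+1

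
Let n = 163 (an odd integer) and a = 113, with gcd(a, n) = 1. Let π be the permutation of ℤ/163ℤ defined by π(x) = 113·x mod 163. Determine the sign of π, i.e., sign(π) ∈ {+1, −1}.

Orbit of 65 under x↦113x: [65, 10, 152, 61, 47, 95, 140]… (length divides ord_163(113)).
Decompose π into cycles: lengths [81, 81, 1] (3 cycles, including the fixed point 0).
163 − 3 = 160 transpositions; sign(π) = (−1)^160 = +1.
Via Zolotarev, sign(π_{113}) = (113|163) = +1.

+1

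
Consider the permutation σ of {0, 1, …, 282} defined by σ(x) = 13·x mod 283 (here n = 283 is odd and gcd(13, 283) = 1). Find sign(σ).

+1

Orbit of 112 under x↦13x: [112, 41, 250, 137, 83, 230, 160]… (length divides ord_283(13)).
π_13 has 3 disjoint cycles with lengths [141, 141, 1] on {0,…,282}.
n − c = 283 − 3 = 280; sign = (−1)^280 = +1.
(13|283)_J = +1 (Zolotarev's lemma cross-check).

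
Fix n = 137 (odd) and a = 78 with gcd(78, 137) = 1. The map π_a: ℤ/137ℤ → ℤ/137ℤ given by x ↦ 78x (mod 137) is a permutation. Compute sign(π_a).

Orbit of 115 under x↦78x: [115, 65, 1, 78, 56, 121, 122]… (length divides ord_137(78)).
Cycle lengths of π_78 on ℤ/137ℤ: [34, 34, 34, 34, 1]; 5 cycles in total.
sign(π) = (−1)^{n − #cycles} = (−1)^{137−5} = (−1)^132 = +1.
Check: (78/137) = +1 by Zolotarev.

+1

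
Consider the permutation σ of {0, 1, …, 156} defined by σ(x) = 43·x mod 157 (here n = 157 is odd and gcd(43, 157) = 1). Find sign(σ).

-1

Start at x=6: 6 → 101 → 104 → 76 → 128 → 9 → 73 → … (one orbit).
Cycle type of π: 156 + 1; total 2 cycles.
2 cycles on 157: each ℓ→(−1)^(ℓ−1), product (−1)^155 = -1.
Via Zolotarev, sign(π_{43}) = (43|157) = -1.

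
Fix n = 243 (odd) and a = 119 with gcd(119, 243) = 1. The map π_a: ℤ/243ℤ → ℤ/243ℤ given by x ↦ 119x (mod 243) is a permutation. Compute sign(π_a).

-1

Start at x=224: 224 → 169 → 185 → 145 → 2 → 238 → 134 → … (one orbit).
The orbit structure of x ↦ 119x mod 243: 6 orbits of sizes [162, 54, 18, 6, 2, 1].
sign(π) = (−1)^{n − #cycles} = (−1)^{243−6} = (−1)^237 = -1.
(119|243)_J = -1 (Zolotarev's lemma cross-check).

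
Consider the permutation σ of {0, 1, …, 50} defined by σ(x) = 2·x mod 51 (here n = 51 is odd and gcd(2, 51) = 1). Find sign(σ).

-1

Orbit of 26 under x↦2x: [26, 1, 2, 4, 8, 16, 32]… (length divides ord_51(2)).
8 cycles of lengths [8, 8, 8, 8, 8, 8, 2, 1].
n − c = 51 − 8 = 43; sign = (−1)^43 = -1.
Check: (2/51) = -1 by Zolotarev.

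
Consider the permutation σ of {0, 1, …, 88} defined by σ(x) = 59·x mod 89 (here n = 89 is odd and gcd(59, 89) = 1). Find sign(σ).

-1

Orbit of 22 under x↦59x: [22, 52, 42, 75, 64, 38, 17]… (length divides ord_89(59)).
Decompose π into cycles: lengths [88, 1] (2 cycles, including the fixed point 0).
2 cycles on 89: each ℓ→(−1)^(ℓ−1), product (−1)^87 = -1.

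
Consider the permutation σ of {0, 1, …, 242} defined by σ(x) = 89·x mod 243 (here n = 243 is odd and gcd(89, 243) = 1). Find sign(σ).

-1

Orbit of 35 under x↦89x: [35, 199, 215, 181, 71, 1, 89]… (length divides ord_243(89)).
Decompose π into cycles: lengths [54, 54, 54, 18, 18, 18, 6, 6, 6, 2, 2, 2, 2, 1] (14 cycles, including the fixed point 0).
Σ(ℓ_i−1) = 243−14 = 229; sign = (−1)^229 = -1.
The Jacobi symbol (89|243) = -1 (Zolotarev) agrees.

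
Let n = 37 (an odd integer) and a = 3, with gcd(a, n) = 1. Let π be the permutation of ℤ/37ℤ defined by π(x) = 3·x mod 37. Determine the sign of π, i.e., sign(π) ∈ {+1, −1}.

+1

Start at x=34: 34 → 28 → 10 → 30 → 16 → 11 → 33 → … (one orbit).
Cycle lengths of π_3 on ℤ/37ℤ: [18, 18, 1]; 3 cycles in total.
Σ(ℓ_i−1) = 37−3 = 34; sign = (−1)^34 = +1.
Zolotarev: (3|37) = +1, matching the cycle-count sign.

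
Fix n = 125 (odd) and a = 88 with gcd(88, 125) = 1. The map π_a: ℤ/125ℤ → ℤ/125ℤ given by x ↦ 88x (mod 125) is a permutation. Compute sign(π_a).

-1

Trace 93: π^k(93) = [93, 59, 67, 21, 98, 124, 37] for k=0..6.
Cycle type of π: 100 + 20 + 4 + 1; total 4 cycles.
4 cycles on 125: each ℓ→(−1)^(ℓ−1), product (−1)^121 = -1.
Via Zolotarev, sign(π_{88}) = (88|125) = -1.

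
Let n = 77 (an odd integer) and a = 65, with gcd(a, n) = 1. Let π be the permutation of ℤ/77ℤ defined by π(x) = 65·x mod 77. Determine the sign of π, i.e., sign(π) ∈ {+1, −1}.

Trace 65: π^k(65) = [65, 67, 43, 23, 32, 1] for k=0..5.
Cycle type of π: 6×10 + 3×2 + 2×5 + 1; total 18 cycles.
Σ(ℓ_i−1) = 77−18 = 59; sign = (−1)^59 = -1.
Check: (65/77) = -1 by Zolotarev.

-1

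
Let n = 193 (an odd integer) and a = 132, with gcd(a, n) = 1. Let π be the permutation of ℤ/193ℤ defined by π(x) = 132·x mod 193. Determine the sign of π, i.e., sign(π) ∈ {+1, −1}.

-1

Orbit of 109 under x↦132x: [109, 106, 96, 127, 166, 103, 86]… (length divides ord_193(132)).
π_132 has 2 disjoint cycles with lengths [192, 1] on {0,…,192}.
2 cycles on 193: each ℓ→(−1)^(ℓ−1), product (−1)^191 = -1.
Check: (132/193) = -1 by Zolotarev.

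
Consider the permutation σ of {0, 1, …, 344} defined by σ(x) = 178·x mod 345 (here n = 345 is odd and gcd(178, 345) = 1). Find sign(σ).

Start at x=43: 43 → 64 → 7 → 211 → 298 → 259 → 217 → … (one orbit).
Cycle type of π: 44×6 + 22×3 + 4×3 + 1×3; total 15 cycles.
Σ(ℓ_i−1) = 345−15 = 330; sign = (−1)^330 = +1.
Check: (178/345) = +1 by Zolotarev.

+1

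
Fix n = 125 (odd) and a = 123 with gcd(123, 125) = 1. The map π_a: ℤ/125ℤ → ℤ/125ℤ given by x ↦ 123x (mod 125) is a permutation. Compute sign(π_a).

Start at x=31: 31 → 63 → 124 → 2 → 121 → 8 → 109 → … (one orbit).
Decompose π into cycles: lengths [100, 20, 4, 1] (4 cycles, including the fixed point 0).
125 − 4 = 121 transpositions; sign(π) = (−1)^121 = -1.
Zolotarev: (123|125) = -1, matching the cycle-count sign.

-1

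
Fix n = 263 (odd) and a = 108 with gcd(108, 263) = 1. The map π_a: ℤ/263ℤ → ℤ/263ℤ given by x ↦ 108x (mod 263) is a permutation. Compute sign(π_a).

Start at x=258: 258 → 249 → 66 → 27 → 23 → 117 → 12 → … (one orbit).
Cycle type of π: 131×2 + 1; total 3 cycles.
With 3 cycles on 263 points, sign = (−1)^{263−3} = +1.
Via Zolotarev, sign(π_{108}) = (108|263) = +1.

+1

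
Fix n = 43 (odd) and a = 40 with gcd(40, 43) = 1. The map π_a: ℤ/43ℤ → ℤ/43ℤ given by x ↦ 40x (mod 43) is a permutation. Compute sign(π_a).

+1

Orbit of 25 under x↦40x: [25, 11, 10, 13, 4, 31, 36]… (length divides ord_43(40)).
The orbit structure of x ↦ 40x mod 43: 3 orbits of sizes [21, 21, 1].
3 cycles on 43: each ℓ→(−1)^(ℓ−1), product (−1)^40 = +1.
Check: (40/43) = +1 by Zolotarev.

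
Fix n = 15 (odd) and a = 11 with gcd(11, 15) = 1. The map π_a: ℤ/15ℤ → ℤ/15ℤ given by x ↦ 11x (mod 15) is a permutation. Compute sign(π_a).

-1

Trace 1: π^k(1) = [1, 11] for k=0..1.
π_11 has 10 disjoint cycles with lengths [2, 2, 2, 2, 2, 1, 1, 1, 1, 1] on {0,…,14}.
15 − 10 = 5 transpositions; sign(π) = (−1)^5 = -1.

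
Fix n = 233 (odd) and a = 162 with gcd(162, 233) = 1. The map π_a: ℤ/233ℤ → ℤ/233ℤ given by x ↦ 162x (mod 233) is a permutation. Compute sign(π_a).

+1

Orbit of 63 under x↦162x: [63, 187, 4, 182, 126, 141, 8]… (length divides ord_233(162)).
The orbit structure of x ↦ 162x mod 233: 5 orbits of sizes [58, 58, 58, 58, 1].
With 5 cycles on 233 points, sign = (−1)^{233−5} = +1.
Zolotarev: (162|233) = +1, matching the cycle-count sign.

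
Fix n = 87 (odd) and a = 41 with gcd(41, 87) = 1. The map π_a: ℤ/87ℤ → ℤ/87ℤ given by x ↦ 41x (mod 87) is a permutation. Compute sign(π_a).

Trace 28: π^k(28) = [28, 17, 1, 41] for k=0..3.
π_41 has 23 disjoint cycles with lengths [4, 4, 4, 4, 4, 4, 4, 4, 4, 4, 4, 4, 4, 4, 4, 4, 4, 4, 4, 4, 4, 2, 1] on {0,…,86}.
87 − 23 = 64 transpositions; sign(π) = (−1)^64 = +1.

+1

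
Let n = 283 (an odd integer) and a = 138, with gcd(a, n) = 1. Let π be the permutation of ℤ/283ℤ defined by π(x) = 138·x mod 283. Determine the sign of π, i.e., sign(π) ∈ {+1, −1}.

Orbit of 237 under x↦138x: [237, 161, 144, 62, 66, 52, 101]… (length divides ord_283(138)).
Cycle type of π: 141×2 + 1; total 3 cycles.
sign(π) = (−1)^{n − #cycles} = (−1)^{283−3} = (−1)^280 = +1.

+1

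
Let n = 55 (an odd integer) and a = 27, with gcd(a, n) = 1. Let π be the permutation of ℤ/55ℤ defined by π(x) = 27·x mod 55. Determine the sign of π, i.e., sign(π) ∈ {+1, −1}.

-1

Start at x=1: 1 → 27 → 14 → 48 → 31 → 12 → 49 → … (one orbit).
6 cycles of lengths [20, 20, 5, 5, 4, 1].
6 cycles on 55: each ℓ→(−1)^(ℓ−1), product (−1)^49 = -1.
Check: (27/55) = -1 by Zolotarev.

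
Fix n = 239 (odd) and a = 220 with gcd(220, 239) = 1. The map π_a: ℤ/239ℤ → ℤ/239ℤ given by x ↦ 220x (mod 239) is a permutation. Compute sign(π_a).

+1

Orbit of 6 under x↦220x: [6, 125, 15, 193, 157, 124, 34]… (length divides ord_239(220)).
π_220 has 3 disjoint cycles with lengths [119, 119, 1] on {0,…,238}.
With 3 cycles on 239 points, sign = (−1)^{239−3} = +1.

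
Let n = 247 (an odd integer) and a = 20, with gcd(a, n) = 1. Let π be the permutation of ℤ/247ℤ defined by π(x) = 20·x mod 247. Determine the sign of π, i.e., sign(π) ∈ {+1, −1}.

Trace 172: π^k(172) = [172, 229, 134, 210, 1, 20, 153] for k=0..6.
Decompose π into cycles: lengths [12, 12, 12, 12, 12, 12, 12, 12, 12, 12, 12, 12, 12, 12, 12, 12, 12, 12, 12, 1, 1, 1, 1, 1, 1, 1, 1, 1, 1, 1, 1, 1, 1, 1, 1, 1, 1, 1] (38 cycles, including the fixed point 0).
sign(π) = (−1)^{n − #cycles} = (−1)^{247−38} = (−1)^209 = -1.

-1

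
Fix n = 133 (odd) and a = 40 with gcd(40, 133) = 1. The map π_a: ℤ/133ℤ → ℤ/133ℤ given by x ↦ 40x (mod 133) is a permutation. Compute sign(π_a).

+1

Trace 117: π^k(117) = [117, 25, 69, 100, 10, 1, 40] for k=0..6.
Cycle type of π: 18×7 + 6 + 1; total 9 cycles.
9 cycles on 133: each ℓ→(−1)^(ℓ−1), product (−1)^124 = +1.
Check: (40/133) = +1 by Zolotarev.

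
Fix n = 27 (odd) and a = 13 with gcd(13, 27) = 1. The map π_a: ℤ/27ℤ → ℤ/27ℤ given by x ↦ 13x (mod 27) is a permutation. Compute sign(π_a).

Start at x=22: 22 → 16 → 19 → 4 → 25 → 1 → 13 → … (one orbit).
π_13 has 7 disjoint cycles with lengths [9, 9, 3, 3, 1, 1, 1] on {0,…,26}.
Σ(ℓ_i−1) = 27−7 = 20; sign = (−1)^20 = +1.

+1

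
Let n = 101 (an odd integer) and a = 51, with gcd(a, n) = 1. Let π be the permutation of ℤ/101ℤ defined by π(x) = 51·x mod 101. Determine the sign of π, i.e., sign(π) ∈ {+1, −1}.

Orbit of 61 under x↦51x: [61, 81, 91, 96, 48, 24, 12]… (length divides ord_101(51)).
Cycle type of π: 100 + 1; total 2 cycles.
sign(π) = (−1)^{n − #cycles} = (−1)^{101−2} = (−1)^99 = -1.
The Jacobi symbol (51|101) = -1 (Zolotarev) agrees.

-1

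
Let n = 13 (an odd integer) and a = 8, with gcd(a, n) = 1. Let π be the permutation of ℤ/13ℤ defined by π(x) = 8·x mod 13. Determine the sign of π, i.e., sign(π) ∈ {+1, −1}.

-1

Orbit of 12 under x↦8x: [12, 5, 1, 8]… (length divides ord_13(8)).
The orbit structure of x ↦ 8x mod 13: 4 orbits of sizes [4, 4, 4, 1].
13 − 4 = 9 transpositions; sign(π) = (−1)^9 = -1.
(8|13)_J = -1 (Zolotarev's lemma cross-check).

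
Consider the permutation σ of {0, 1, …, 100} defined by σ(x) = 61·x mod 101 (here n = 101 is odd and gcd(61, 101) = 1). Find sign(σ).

Orbit of 82 under x↦61x: [82, 53, 1, 61, 85, 34, 54]… (length divides ord_101(61)).
The orbit structure of x ↦ 61x mod 101: 2 orbits of sizes [100, 1].
2 cycles on 101: each ℓ→(−1)^(ℓ−1), product (−1)^99 = -1.

-1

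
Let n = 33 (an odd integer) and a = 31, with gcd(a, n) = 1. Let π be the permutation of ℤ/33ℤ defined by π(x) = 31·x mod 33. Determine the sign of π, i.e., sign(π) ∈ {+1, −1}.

Trace 25: π^k(25) = [25, 16, 1, 31, 4] for k=0..4.
Cycle type of π: 5×6 + 1×3; total 9 cycles.
33 − 9 = 24 transpositions; sign(π) = (−1)^24 = +1.
(31|33)_J = +1 (Zolotarev's lemma cross-check).

+1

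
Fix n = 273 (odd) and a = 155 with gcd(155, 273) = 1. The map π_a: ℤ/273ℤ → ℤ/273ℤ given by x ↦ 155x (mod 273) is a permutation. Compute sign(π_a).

Orbit of 1 under x↦155x: [1, 155]… (length divides ord_273(155)).
The orbit structure of x ↦ 155x mod 273: 140 orbits of sizes [2, 2, 2, 2, 2, 2, 2, 2, 2, 2, 2, 2, 2, 2, 2, 2, 2, 2, 2, 2, 2, 2, 2, 2, 2, 2, 2, 2, 2, 2, 2, 2, 2, 2, 2, 2, 2, 2, 2, 2, 2, 2, 2, 2, 2, 2, 2, 2, 2, 2, 2, 2, 2, 2, 2, 2, 2, 2, 2, 2, 2, 2, 2, 2, 2, 2, 2, 2, 2, 2, 2, 2, 2, 2, 2, 2, 2, 2, 2, 2, 2, 2, 2, 2, 2, 2, 2, 2, 2, 2, 2, 2, 2, 2, 2, 2, 2, 2, 2, 2, 2, 2, 2, 2, 2, 2, 2, 2, 2, 2, 2, 2, 2, 2, 2, 2, 2, 2, 2, 2, 2, 2, 2, 2, 2, 2, 2, 2, 2, 2, 2, 2, 2, 1, 1, 1, 1, 1, 1, 1].
sign(π) = (−1)^{n − #cycles} = (−1)^{273−140} = (−1)^133 = -1.
Zolotarev: (155|273) = -1, matching the cycle-count sign.

-1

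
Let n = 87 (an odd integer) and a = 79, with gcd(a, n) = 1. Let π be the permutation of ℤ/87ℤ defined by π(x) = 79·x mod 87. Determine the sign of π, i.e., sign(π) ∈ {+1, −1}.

Orbit of 70 under x↦79x: [70, 49, 43, 4, 55, 82, 40]… (length divides ord_87(79)).
Cycle type of π: 28×3 + 1×3; total 6 cycles.
6 cycles on 87: each ℓ→(−1)^(ℓ−1), product (−1)^81 = -1.

-1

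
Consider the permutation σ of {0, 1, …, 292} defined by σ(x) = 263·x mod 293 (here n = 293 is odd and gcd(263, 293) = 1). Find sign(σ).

-1

Orbit of 94 under x↦263x: [94, 110, 216, 259, 141, 165, 31]… (length divides ord_293(263)).
π_263 has 2 disjoint cycles with lengths [292, 1] on {0,…,292}.
sign(π) = (−1)^{n − #cycles} = (−1)^{293−2} = (−1)^291 = -1.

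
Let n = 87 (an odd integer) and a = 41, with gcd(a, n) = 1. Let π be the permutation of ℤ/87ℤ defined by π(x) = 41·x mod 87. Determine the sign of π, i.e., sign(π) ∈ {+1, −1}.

Trace 28: π^k(28) = [28, 17, 1, 41] for k=0..3.
23 cycles of lengths [4, 4, 4, 4, 4, 4, 4, 4, 4, 4, 4, 4, 4, 4, 4, 4, 4, 4, 4, 4, 4, 2, 1].
n − c = 87 − 23 = 64; sign = (−1)^64 = +1.
Zolotarev: (41|87) = +1, matching the cycle-count sign.

+1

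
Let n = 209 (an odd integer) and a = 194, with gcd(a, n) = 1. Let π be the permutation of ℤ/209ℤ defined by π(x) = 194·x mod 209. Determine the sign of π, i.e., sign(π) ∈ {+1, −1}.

-1

Trace 30: π^k(30) = [30, 177, 62, 115, 156, 168, 197] for k=0..6.
Cycle type of π: 90×2 + 10 + 9×2 + 1; total 6 cycles.
209 − 6 = 203 transpositions; sign(π) = (−1)^203 = -1.
Zolotarev: (194|209) = -1, matching the cycle-count sign.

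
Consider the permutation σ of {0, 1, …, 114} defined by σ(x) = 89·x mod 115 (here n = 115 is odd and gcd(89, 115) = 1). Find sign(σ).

-1

Start at x=81: 81 → 79 → 16 → 44 → 6 → 74 → 31 → … (one orbit).
Cycle type of π: 22×5 + 2×2 + 1; total 8 cycles.
sign(π) = (−1)^{n − #cycles} = (−1)^{115−8} = (−1)^107 = -1.
Via Zolotarev, sign(π_{89}) = (89|115) = -1.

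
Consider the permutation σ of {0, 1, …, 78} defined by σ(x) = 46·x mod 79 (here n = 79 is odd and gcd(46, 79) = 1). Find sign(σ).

Orbit of 52 under x↦46x: [52, 22, 64, 21, 18, 38, 10]… (length divides ord_79(46)).
Decompose π into cycles: lengths [13, 13, 13, 13, 13, 13, 1] (7 cycles, including the fixed point 0).
n − c = 79 − 7 = 72; sign = (−1)^72 = +1.
Zolotarev: (46|79) = +1, matching the cycle-count sign.

+1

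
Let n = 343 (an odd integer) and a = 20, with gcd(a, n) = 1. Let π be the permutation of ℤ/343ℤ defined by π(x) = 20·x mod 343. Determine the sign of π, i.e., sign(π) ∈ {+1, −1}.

Start at x=232: 232 → 181 → 190 → 27 → 197 → 167 → 253 → … (one orbit).
The orbit structure of x ↦ 20x mod 343: 10 orbits of sizes [98, 98, 98, 14, 14, 14, 2, 2, 2, 1].
sign(π) = (−1)^{n − #cycles} = (−1)^{343−10} = (−1)^333 = -1.

-1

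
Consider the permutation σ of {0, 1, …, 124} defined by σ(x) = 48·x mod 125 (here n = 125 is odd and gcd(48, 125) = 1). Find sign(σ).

-1

Start at x=61: 61 → 53 → 44 → 112 → 1 → 48 → 54 → … (one orbit).
Decompose π into cycles: lengths [100, 20, 4, 1] (4 cycles, including the fixed point 0).
Σ(ℓ_i−1) = 125−4 = 121; sign = (−1)^121 = -1.
The Jacobi symbol (48|125) = -1 (Zolotarev) agrees.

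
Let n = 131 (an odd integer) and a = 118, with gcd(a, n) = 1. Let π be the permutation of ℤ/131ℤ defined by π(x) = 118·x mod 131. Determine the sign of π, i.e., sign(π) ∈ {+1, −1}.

-1

Trace 124: π^k(124) = [124, 91, 127, 52, 110, 11, 119] for k=0..6.
2 cycles of lengths [130, 1].
With 2 cycles on 131 points, sign = (−1)^{131−2} = -1.
(118|131)_J = -1 (Zolotarev's lemma cross-check).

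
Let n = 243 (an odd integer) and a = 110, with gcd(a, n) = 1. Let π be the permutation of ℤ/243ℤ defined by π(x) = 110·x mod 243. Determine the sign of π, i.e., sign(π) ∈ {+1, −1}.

-1

Orbit of 145 under x↦110x: [145, 155, 40, 26, 187, 158, 127]… (length divides ord_243(110)).
Cycle lengths of π_110 on ℤ/243ℤ: [162, 54, 18, 6, 2, 1]; 6 cycles in total.
6 cycles on 243: each ℓ→(−1)^(ℓ−1), product (−1)^237 = -1.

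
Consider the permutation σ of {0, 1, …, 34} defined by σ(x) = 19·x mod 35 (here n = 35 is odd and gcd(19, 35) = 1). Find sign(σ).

-1

Trace 19: π^k(19) = [19, 11, 34, 16, 24, 1] for k=0..5.
Cycle lengths of π_19 on ℤ/35ℤ: [6, 6, 6, 6, 6, 2, 2, 1]; 8 cycles in total.
sign(π) = (−1)^{n − #cycles} = (−1)^{35−8} = (−1)^27 = -1.
Zolotarev: (19|35) = -1, matching the cycle-count sign.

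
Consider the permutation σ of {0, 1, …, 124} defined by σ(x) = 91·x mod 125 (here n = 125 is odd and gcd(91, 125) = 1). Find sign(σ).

+1

Trace 111: π^k(111) = [111, 101, 66, 6, 46, 61, 51] for k=0..6.
π_91 has 13 disjoint cycles with lengths [25, 25, 25, 25, 5, 5, 5, 5, 1, 1, 1, 1, 1] on {0,…,124}.
Σ(ℓ_i−1) = 125−13 = 112; sign = (−1)^112 = +1.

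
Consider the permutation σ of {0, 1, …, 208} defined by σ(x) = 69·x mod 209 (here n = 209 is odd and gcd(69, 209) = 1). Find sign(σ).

Start at x=202: 202 → 144 → 113 → 64 → 27 → 191 → 12 → … (one orbit).
Decompose π into cycles: lengths [30, 30, 30, 30, 30, 30, 6, 6, 6, 5, 5, 1] (12 cycles, including the fixed point 0).
n − c = 209 − 12 = 197; sign = (−1)^197 = -1.
Via Zolotarev, sign(π_{69}) = (69|209) = -1.

-1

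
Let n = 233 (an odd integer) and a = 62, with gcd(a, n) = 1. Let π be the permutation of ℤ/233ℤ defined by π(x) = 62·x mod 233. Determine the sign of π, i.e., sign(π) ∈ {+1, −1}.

+1

Start at x=167: 167 → 102 → 33 → 182 → 100 → 142 → 183 → … (one orbit).
Cycle type of π: 116×2 + 1; total 3 cycles.
Σ(ℓ_i−1) = 233−3 = 230; sign = (−1)^230 = +1.
Zolotarev: (62|233) = +1, matching the cycle-count sign.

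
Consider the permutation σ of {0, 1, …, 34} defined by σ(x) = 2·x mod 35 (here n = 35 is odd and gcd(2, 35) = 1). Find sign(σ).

-1

Start at x=32: 32 → 29 → 23 → 11 → 22 → 9 → 18 → … (one orbit).
π_2 has 6 disjoint cycles with lengths [12, 12, 4, 3, 3, 1] on {0,…,34}.
With 6 cycles on 35 points, sign = (−1)^{35−6} = -1.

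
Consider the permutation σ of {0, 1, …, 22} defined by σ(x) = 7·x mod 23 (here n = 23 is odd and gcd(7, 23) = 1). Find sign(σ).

Orbit of 10 under x↦7x: [10, 1, 7, 3, 21, 9, 17]… (length divides ord_23(7)).
Cycle type of π: 22 + 1; total 2 cycles.
n − c = 23 − 2 = 21; sign = (−1)^21 = -1.
Via Zolotarev, sign(π_{7}) = (7|23) = -1.

-1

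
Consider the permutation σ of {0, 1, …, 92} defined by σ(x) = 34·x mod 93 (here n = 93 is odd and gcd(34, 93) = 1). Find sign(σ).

Trace 91: π^k(91) = [91, 25, 13, 70, 55, 10, 61] for k=0..6.
The orbit structure of x ↦ 34x mod 93: 6 orbits of sizes [30, 30, 30, 1, 1, 1].
With 6 cycles on 93 points, sign = (−1)^{93−6} = -1.

-1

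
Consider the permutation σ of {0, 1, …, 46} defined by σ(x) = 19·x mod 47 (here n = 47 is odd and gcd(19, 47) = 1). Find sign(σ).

-1

Orbit of 20 under x↦19x: [20, 4, 29, 34, 35, 7, 39]… (length divides ord_47(19)).
The orbit structure of x ↦ 19x mod 47: 2 orbits of sizes [46, 1].
sign(π) = (−1)^{n − #cycles} = (−1)^{47−2} = (−1)^45 = -1.
Check: (19/47) = -1 by Zolotarev.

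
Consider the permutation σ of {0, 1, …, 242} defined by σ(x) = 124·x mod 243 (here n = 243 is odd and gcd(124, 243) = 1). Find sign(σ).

+1

Start at x=46: 46 → 115 → 166 → 172 → 187 → 103 → 136 → … (one orbit).
Cycle type of π: 81×2 + 27×2 + 9×2 + 3×2 + 1×3; total 11 cycles.
n − c = 243 − 11 = 232; sign = (−1)^232 = +1.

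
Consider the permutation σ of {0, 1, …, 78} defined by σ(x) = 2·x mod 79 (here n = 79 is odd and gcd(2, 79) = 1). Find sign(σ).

+1

Orbit of 65 under x↦2x: [65, 51, 23, 46, 13, 26, 52]… (length divides ord_79(2)).
Decompose π into cycles: lengths [39, 39, 1] (3 cycles, including the fixed point 0).
Σ(ℓ_i−1) = 79−3 = 76; sign = (−1)^76 = +1.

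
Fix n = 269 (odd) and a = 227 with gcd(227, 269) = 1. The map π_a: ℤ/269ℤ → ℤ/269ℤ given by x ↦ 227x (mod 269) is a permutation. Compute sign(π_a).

-1

Trace 15: π^k(15) = [15, 177, 98, 188, 174, 224, 7] for k=0..6.
π_227 has 2 disjoint cycles with lengths [268, 1] on {0,…,268}.
2 cycles on 269: each ℓ→(−1)^(ℓ−1), product (−1)^267 = -1.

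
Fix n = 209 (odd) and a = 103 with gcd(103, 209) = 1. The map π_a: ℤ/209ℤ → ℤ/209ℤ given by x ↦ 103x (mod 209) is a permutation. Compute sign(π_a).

Orbit of 163 under x↦103x: [163, 69, 1, 103, 159, 75, 201]… (length divides ord_209(103)).
Decompose π into cycles: lengths [30, 30, 30, 30, 30, 30, 6, 6, 6, 5, 5, 1] (12 cycles, including the fixed point 0).
With 12 cycles on 209 points, sign = (−1)^{209−12} = -1.
Zolotarev: (103|209) = -1, matching the cycle-count sign.

-1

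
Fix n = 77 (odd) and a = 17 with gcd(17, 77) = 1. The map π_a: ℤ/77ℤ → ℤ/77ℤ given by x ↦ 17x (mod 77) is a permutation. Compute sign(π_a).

Start at x=62: 62 → 53 → 54 → 71 → 52 → 37 → 13 → … (one orbit).
Decompose π into cycles: lengths [30, 30, 10, 6, 1] (5 cycles, including the fixed point 0).
sign(π) = (−1)^{n − #cycles} = (−1)^{77−5} = (−1)^72 = +1.

+1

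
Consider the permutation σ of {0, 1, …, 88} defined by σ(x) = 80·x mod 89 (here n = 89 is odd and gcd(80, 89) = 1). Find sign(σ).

+1

Trace 5: π^k(5) = [5, 44, 49, 4, 53, 57, 21] for k=0..6.
The orbit structure of x ↦ 80x mod 89: 3 orbits of sizes [44, 44, 1].
With 3 cycles on 89 points, sign = (−1)^{89−3} = +1.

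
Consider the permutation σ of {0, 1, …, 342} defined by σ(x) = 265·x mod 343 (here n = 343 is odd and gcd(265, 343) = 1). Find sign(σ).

-1

Start at x=237: 237 → 36 → 279 → 190 → 272 → 50 → 216 → … (one orbit).
The orbit structure of x ↦ 265x mod 343: 10 orbits of sizes [98, 98, 98, 14, 14, 14, 2, 2, 2, 1].
With 10 cycles on 343 points, sign = (−1)^{343−10} = -1.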